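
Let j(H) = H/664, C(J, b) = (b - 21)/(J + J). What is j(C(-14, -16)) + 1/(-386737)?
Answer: 14290677/7190214304 ≈ 0.0019875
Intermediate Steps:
C(J, b) = (-21 + b)/(2*J) (C(J, b) = (-21 + b)/((2*J)) = (-21 + b)*(1/(2*J)) = (-21 + b)/(2*J))
j(H) = H/664 (j(H) = H*(1/664) = H/664)
j(C(-14, -16)) + 1/(-386737) = ((1/2)*(-21 - 16)/(-14))/664 + 1/(-386737) = ((1/2)*(-1/14)*(-37))/664 - 1/386737 = (1/664)*(37/28) - 1/386737 = 37/18592 - 1/386737 = 14290677/7190214304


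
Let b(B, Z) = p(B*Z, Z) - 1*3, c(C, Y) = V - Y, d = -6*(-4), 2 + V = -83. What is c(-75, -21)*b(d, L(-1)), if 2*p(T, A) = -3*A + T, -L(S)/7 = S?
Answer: -4512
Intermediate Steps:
L(S) = -7*S
V = -85 (V = -2 - 83 = -85)
d = 24
c(C, Y) = -85 - Y
p(T, A) = T/2 - 3*A/2 (p(T, A) = (-3*A + T)/2 = (T - 3*A)/2 = T/2 - 3*A/2)
b(B, Z) = -3 - 3*Z/2 + B*Z/2 (b(B, Z) = ((B*Z)/2 - 3*Z/2) - 1*3 = (B*Z/2 - 3*Z/2) - 3 = (-3*Z/2 + B*Z/2) - 3 = -3 - 3*Z/2 + B*Z/2)
c(-75, -21)*b(d, L(-1)) = (-85 - 1*(-21))*(-3 - (-21)*(-1)/2 + (½)*24*(-7*(-1))) = (-85 + 21)*(-3 - 3/2*7 + (½)*24*7) = -64*(-3 - 21/2 + 84) = -64*141/2 = -4512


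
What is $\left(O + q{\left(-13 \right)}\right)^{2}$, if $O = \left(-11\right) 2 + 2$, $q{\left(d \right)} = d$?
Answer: $1089$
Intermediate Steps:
$O = -20$ ($O = -22 + 2 = -20$)
$\left(O + q{\left(-13 \right)}\right)^{2} = \left(-20 - 13\right)^{2} = \left(-33\right)^{2} = 1089$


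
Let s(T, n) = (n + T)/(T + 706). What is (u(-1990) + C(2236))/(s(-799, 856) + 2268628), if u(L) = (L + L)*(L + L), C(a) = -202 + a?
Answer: 491115454/70327449 ≈ 6.9833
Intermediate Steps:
u(L) = 4*L² (u(L) = (2*L)*(2*L) = 4*L²)
s(T, n) = (T + n)/(706 + T)
(u(-1990) + C(2236))/(s(-799, 856) + 2268628) = (4*(-1990)² + (-202 + 2236))/((-799 + 856)/(706 - 799) + 2268628) = (4*3960100 + 2034)/(57/(-93) + 2268628) = (15840400 + 2034)/(-1/93*57 + 2268628) = 15842434/(-19/31 + 2268628) = 15842434/(70327449/31) = 15842434*(31/70327449) = 491115454/70327449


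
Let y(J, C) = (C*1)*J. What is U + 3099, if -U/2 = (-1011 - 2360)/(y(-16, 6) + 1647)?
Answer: 4813291/1551 ≈ 3103.3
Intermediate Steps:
y(J, C) = C*J
U = 6742/1551 (U = -2*(-1011 - 2360)/(6*(-16) + 1647) = -(-6742)/(-96 + 1647) = -(-6742)/1551 = -2*(-3371/1551) = 6742/1551 ≈ 4.3469)
U + 3099 = 6742/1551 + 3099 = 4813291/1551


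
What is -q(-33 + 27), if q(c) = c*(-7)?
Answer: -42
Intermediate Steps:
q(c) = -7*c
-q(-33 + 27) = -(-7)*(-33 + 27) = -(-7)*(-6) = -1*42 = -42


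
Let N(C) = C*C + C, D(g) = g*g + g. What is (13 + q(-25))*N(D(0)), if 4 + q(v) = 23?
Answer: 0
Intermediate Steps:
q(v) = 19 (q(v) = -4 + 23 = 19)
D(g) = g + g**2 (D(g) = g**2 + g = g + g**2)
N(C) = C + C**2 (N(C) = C**2 + C = C + C**2)
(13 + q(-25))*N(D(0)) = (13 + 19)*((0*(1 + 0))*(1 + 0*(1 + 0))) = 32*((0*1)*(1 + 0*1)) = 32*(0*(1 + 0)) = 32*(0*1) = 32*0 = 0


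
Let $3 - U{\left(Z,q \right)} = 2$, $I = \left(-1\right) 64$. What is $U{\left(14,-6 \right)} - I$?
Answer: $65$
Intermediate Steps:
$I = -64$
$U{\left(Z,q \right)} = 1$ ($U{\left(Z,q \right)} = 3 - 2 = 1$)
$U{\left(14,-6 \right)} - I = 1 - -64 = 1 + 64 = 65$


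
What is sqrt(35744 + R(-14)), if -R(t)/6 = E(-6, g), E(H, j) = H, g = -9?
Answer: 2*sqrt(8945) ≈ 189.16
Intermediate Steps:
R(t) = 36 (R(t) = -6*(-6) = 36)
sqrt(35744 + R(-14)) = sqrt(35744 + 36) = sqrt(35780) = 2*sqrt(8945)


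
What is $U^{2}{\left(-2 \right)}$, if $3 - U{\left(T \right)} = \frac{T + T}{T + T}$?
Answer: $4$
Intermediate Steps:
$U{\left(T \right)} = 2$ ($U{\left(T \right)} = 3 - \frac{T + T}{T + T} = 3 - \frac{2 T}{2 T} = 3 - 2 T \frac{1}{2 T} = 3 - 1 = 2$)
$U^{2}{\left(-2 \right)} = 2^{2} = 4$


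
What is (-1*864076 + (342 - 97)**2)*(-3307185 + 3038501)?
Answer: 216035638884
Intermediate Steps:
(-1*864076 + (342 - 97)**2)*(-3307185 + 3038501) = (-864076 + 245**2)*(-268684) = (-864076 + 60025)*(-268684) = -804051*(-268684) = 216035638884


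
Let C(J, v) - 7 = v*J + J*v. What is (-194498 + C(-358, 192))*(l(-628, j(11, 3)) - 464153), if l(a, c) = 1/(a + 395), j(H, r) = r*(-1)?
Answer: 35901018336950/233 ≈ 1.5408e+11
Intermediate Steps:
j(H, r) = -r
C(J, v) = 7 + 2*J*v (C(J, v) = 7 + (v*J + J*v) = 7 + (J*v + J*v) = 7 + 2*J*v)
l(a, c) = 1/(395 + a)
(-194498 + C(-358, 192))*(l(-628, j(11, 3)) - 464153) = (-194498 + (7 + 2*(-358)*192))*(1/(395 - 628) - 464153) = (-194498 + (7 - 137472))*(1/(-233) - 464153) = (-194498 - 137465)*(-1/233 - 464153) = -331963*(-108147650/233) = 35901018336950/233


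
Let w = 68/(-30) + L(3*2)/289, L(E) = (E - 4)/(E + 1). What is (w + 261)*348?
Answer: 910749988/10115 ≈ 90040.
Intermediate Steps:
L(E) = (-4 + E)/(1 + E)
w = -68752/30345 (w = 68/(-30) + ((-4 + 3*2)/(1 + 3*2))/289 = 68*(-1/30) + ((-4 + 6)/(1 + 6))*(1/289) = -34/15 + (2/7)*(1/289) = -34/15 + 2/2023 = -68752/30345 ≈ -2.2657)
(w + 261)*348 = (-68752/30345 + 261)*348 = (7851293/30345)*348 = 910749988/10115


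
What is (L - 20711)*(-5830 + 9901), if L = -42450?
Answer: -257128431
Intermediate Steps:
(L - 20711)*(-5830 + 9901) = (-42450 - 20711)*(-5830 + 9901) = -63161*4071 = -257128431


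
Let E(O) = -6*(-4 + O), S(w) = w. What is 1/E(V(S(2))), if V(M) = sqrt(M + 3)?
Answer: 2/33 + sqrt(5)/66 ≈ 0.094486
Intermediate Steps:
V(M) = sqrt(3 + M)
E(O) = 24 - 6*O
1/E(V(S(2))) = 1/(24 - 6*sqrt(3 + 2)) = 1/(24 - 6*sqrt(5))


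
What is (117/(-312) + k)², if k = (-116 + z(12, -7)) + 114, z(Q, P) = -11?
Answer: 11449/64 ≈ 178.89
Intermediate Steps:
k = -13 (k = (-116 - 11) + 114 = -127 + 114 = -13)
(117/(-312) + k)² = (117/(-312) - 13)² = (117*(-1/312) - 13)² = (-3/8 - 13)² = (-107/8)² = 11449/64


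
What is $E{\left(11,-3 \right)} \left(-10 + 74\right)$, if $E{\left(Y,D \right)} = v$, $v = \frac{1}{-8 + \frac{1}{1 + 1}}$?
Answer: $- \frac{128}{15} \approx -8.5333$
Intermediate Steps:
$v = - \frac{2}{15}$ ($v = \frac{1}{-8 + \frac{1}{2}} = \frac{1}{- \frac{15}{2}} = - \frac{2}{15} \approx -0.13333$)
$E{\left(Y,D \right)} = - \frac{2}{15}$
$E{\left(11,-3 \right)} \left(-10 + 74\right) = - \frac{2 \left(-10 + 74\right)}{15} = \left(- \frac{2}{15}\right) 64 = - \frac{128}{15}$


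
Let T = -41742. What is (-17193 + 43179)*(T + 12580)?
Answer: -757803732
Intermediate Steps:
(-17193 + 43179)*(T + 12580) = (-17193 + 43179)*(-41742 + 12580) = 25986*(-29162) = -757803732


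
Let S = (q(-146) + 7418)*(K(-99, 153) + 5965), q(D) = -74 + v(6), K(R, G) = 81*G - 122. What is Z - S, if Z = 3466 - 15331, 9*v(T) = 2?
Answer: -1205469913/9 ≈ -1.3394e+8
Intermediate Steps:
v(T) = 2/9 (v(T) = (⅑)*2 = 2/9)
K(R, G) = -122 + 81*G
q(D) = -664/9 (q(D) = -74 + 2/9 = -664/9)
S = 1205363128/9 (S = (-664/9 + 7418)*((-122 + 81*153) + 5965) = 66098*((-122 + 12393) + 5965)/9 = 66098*(12271 + 5965)/9 = (66098/9)*18236 = 1205363128/9 ≈ 1.3393e+8)
Z = -11865
Z - S = -11865 - 1*1205363128/9 = -11865 - 1205363128/9 = -1205469913/9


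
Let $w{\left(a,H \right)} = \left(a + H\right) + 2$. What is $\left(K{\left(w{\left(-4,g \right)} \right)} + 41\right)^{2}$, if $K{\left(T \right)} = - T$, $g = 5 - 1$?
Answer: $1521$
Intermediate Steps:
$g = 4$
$w{\left(a,H \right)} = 2 + H + a$ ($w{\left(a,H \right)} = \left(H + a\right) + 2 = 2 + H + a$)
$\left(K{\left(w{\left(-4,g \right)} \right)} + 41\right)^{2} = \left(- (2 + 4 - 4) + 41\right)^{2} = \left(\left(-1\right) 2 + 41\right)^{2} = \left(-2 + 41\right)^{2} = 39^{2} = 1521$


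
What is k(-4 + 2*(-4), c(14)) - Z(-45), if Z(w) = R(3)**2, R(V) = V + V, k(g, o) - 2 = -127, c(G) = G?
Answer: -161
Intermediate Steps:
k(g, o) = -125 (k(g, o) = 2 - 127 = -125)
R(V) = 2*V
Z(w) = 36 (Z(w) = (2*3)**2 = 6**2 = 36)
k(-4 + 2*(-4), c(14)) - Z(-45) = -125 - 1*36 = -125 - 36 = -161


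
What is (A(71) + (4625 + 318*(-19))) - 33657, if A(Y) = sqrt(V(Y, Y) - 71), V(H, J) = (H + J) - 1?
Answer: -35074 + sqrt(70) ≈ -35066.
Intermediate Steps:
V(H, J) = -1 + H + J
A(Y) = sqrt(-72 + 2*Y) (A(Y) = sqrt((-1 + Y + Y) - 71) = sqrt((-1 + 2*Y) - 71) = sqrt(-72 + 2*Y))
(A(71) + (4625 + 318*(-19))) - 33657 = (sqrt(-72 + 2*71) + (4625 + 318*(-19))) - 33657 = (sqrt(-72 + 142) + (4625 - 6042)) - 33657 = (sqrt(70) - 1417) - 33657 = (-1417 + sqrt(70)) - 33657 = -35074 + sqrt(70)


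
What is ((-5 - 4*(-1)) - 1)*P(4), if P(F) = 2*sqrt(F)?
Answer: -8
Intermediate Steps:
((-5 - 4*(-1)) - 1)*P(4) = ((-5 - 4*(-1)) - 1)*(2*sqrt(4)) = ((-5 + 4) - 1)*(2*2) = (-1 - 1)*4 = -2*4 = -8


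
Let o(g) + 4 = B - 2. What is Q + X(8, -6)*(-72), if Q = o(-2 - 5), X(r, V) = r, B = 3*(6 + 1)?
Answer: -561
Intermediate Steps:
B = 21 (B = 3*7 = 21)
o(g) = 15 (o(g) = -4 + (21 - 2) = -4 + 19 = 15)
Q = 15
Q + X(8, -6)*(-72) = 15 + 8*(-72) = 15 - 576 = -561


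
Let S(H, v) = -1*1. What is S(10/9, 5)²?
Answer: 1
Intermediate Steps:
S(H, v) = -1
S(10/9, 5)² = (-1)² = 1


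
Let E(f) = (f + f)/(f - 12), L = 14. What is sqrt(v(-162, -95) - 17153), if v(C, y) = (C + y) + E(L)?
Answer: 2*I*sqrt(4349) ≈ 131.89*I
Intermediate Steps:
E(f) = 2*f/(-12 + f) (E(f) = (2*f)/(-12 + f) = 2*f/(-12 + f))
v(C, y) = 14 + C + y (v(C, y) = (C + y) + 2*14/(-12 + 14) = (C + y) + 2*14/2 = (C + y) + 2*14*(1/2) = (C + y) + 14 = 14 + C + y)
sqrt(v(-162, -95) - 17153) = sqrt((14 - 162 - 95) - 17153) = sqrt(-243 - 17153) = sqrt(-17396) = 2*I*sqrt(4349)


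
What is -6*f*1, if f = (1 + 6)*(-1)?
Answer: 42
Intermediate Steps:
f = -7 (f = 7*(-1) = -7)
-6*f*1 = -6*(-7)*1 = 42*1 = 42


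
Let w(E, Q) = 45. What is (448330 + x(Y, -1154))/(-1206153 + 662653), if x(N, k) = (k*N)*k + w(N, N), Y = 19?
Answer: -25750979/543500 ≈ -47.380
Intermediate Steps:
x(N, k) = 45 + N*k² (x(N, k) = (k*N)*k + 45 = (N*k)*k + 45 = N*k² + 45 = 45 + N*k²)
(448330 + x(Y, -1154))/(-1206153 + 662653) = (448330 + (45 + 19*(-1154)²))/(-1206153 + 662653) = (448330 + (45 + 19*1331716))/(-543500) = (448330 + (45 + 25302604))*(-1/543500) = (448330 + 25302649)*(-1/543500) = 25750979*(-1/543500) = -25750979/543500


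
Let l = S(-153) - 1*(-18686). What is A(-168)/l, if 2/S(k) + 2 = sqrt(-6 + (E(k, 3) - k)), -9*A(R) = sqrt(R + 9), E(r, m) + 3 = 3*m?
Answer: -1392109*I*sqrt(159)/234116875296 + I*sqrt(2703)/78038958432 ≈ -7.4978e-5*I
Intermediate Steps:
E(r, m) = -3 + 3*m
A(R) = -sqrt(9 + R)/9 (A(R) = -sqrt(R + 9)/9 = -sqrt(9 + R)/9)
S(k) = 2/(-2 + sqrt(-k)) (S(k) = 2/(-2 + sqrt(-6 + ((-3 + 3*3) - k))) = 2/(-2 + sqrt(-6 + ((-3 + 9) - k))) = 2/(-2 + sqrt(-6 + (6 - k))) = 2/(-2 + sqrt(-k)))
l = 18686 + 2/(-2 + 3*sqrt(17)) (l = 2/(-2 + sqrt(-1*(-153))) - 1*(-18686) = 2/(-2 + sqrt(153)) + 18686 = 2/(-2 + 3*sqrt(17)) + 18686 = 18686 + 2/(-2 + 3*sqrt(17)) ≈ 18686.)
A(-168)/l = (-sqrt(9 - 168)/9)/(2784218/149 + 6*sqrt(17)/149) = (-I*sqrt(159)/9)/(2784218/149 + 6*sqrt(17)/149) = -I*sqrt(159)/(9*(2784218/149 + 6*sqrt(17)/149))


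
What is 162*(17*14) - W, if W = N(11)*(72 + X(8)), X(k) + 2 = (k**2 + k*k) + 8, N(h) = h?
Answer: 36290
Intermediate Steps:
X(k) = 6 + 2*k**2 (X(k) = -2 + ((k**2 + k*k) + 8) = -2 + ((k**2 + k**2) + 8) = -2 + (2*k**2 + 8) = -2 + (8 + 2*k**2) = 6 + 2*k**2)
W = 2266 (W = 11*(72 + (6 + 2*8**2)) = 11*(72 + (6 + 2*64)) = 11*(72 + (6 + 128)) = 11*(72 + 134) = 11*206 = 2266)
162*(17*14) - W = 162*(17*14) - 1*2266 = 162*238 - 2266 = 38556 - 2266 = 36290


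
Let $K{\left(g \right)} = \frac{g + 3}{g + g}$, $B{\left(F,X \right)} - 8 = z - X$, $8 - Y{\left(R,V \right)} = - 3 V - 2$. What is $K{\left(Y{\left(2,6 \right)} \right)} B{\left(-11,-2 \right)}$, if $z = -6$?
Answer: $\frac{31}{14} \approx 2.2143$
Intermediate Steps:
$Y{\left(R,V \right)} = 10 + 3 V$ ($Y{\left(R,V \right)} = 8 - \left(- 3 V - 2\right) = 8 - \left(-2 - 3 V\right) = 8 + \left(2 + 3 V\right) = 10 + 3 V$)
$B{\left(F,X \right)} = 2 - X$ ($B{\left(F,X \right)} = 8 - \left(6 + X\right) = 2 - X$)
$K{\left(g \right)} = \frac{3 + g}{2 g}$
$K{\left(Y{\left(2,6 \right)} \right)} B{\left(-11,-2 \right)} = \frac{3 + \left(10 + 3 \cdot 6\right)}{2 \left(10 + 3 \cdot 6\right)} \left(2 - -2\right) = \frac{3 + \left(10 + 18\right)}{2 \left(10 + 18\right)} \left(2 + 2\right) = \frac{3 + 28}{2 \cdot 28} \cdot 4 = \frac{1}{2} \cdot \frac{1}{28} \cdot 31 \cdot 4 = \frac{31}{56} \cdot 4 = \frac{31}{14}$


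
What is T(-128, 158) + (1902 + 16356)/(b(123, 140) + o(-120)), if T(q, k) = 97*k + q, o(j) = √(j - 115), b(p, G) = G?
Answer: 60801690/3967 - 18258*I*√235/19835 ≈ 15327.0 - 14.111*I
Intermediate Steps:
o(j) = √(-115 + j)
T(q, k) = q + 97*k
T(-128, 158) + (1902 + 16356)/(b(123, 140) + o(-120)) = (-128 + 97*158) + (1902 + 16356)/(140 + √(-115 - 120)) = (-128 + 15326) + 18258/(140 + √(-235)) = 15198 + 18258/(140 + I*√235)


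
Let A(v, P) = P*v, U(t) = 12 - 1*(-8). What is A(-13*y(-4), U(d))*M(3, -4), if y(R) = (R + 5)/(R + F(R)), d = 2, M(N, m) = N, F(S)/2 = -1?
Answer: 130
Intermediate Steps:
F(S) = -2 (F(S) = 2*(-1) = -2)
y(R) = (5 + R)/(-2 + R) (y(R) = (R + 5)/(R - 2) = (5 + R)/(-2 + R))
U(t) = 20 (U(t) = 12 + 8 = 20)
A(-13*y(-4), U(d))*M(3, -4) = (20*(-13*(5 - 4)/(-2 - 4)))*3 = (20*(-13/(-6)))*3 = (20*(-(-13)/6))*3 = (20*(-13*(-1/6)))*3 = (20*(13/6))*3 = (130/3)*3 = 130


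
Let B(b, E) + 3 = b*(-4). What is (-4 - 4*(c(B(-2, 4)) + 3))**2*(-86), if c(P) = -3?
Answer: -1376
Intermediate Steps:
B(b, E) = -3 - 4*b (B(b, E) = -3 + b*(-4) = -3 - 4*b)
(-4 - 4*(c(B(-2, 4)) + 3))**2*(-86) = (-4 - 4*(-3 + 3))**2*(-86) = (-4 - 4*0)**2*(-86) = (-4 + 0)**2*(-86) = (-4)**2*(-86) = 16*(-86) = -1376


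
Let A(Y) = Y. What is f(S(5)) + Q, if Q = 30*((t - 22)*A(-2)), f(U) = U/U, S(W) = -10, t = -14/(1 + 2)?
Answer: 1601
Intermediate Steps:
t = -14/3 ≈ -4.6667
f(U) = 1
Q = 1600 (Q = 30*((-14/3 - 22)*(-2)) = 30*(-80/3*(-2)) = 30*(160/3) = 1600)
f(S(5)) + Q = 1 + 1600 = 1601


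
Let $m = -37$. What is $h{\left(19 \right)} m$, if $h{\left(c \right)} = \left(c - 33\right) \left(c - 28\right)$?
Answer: $-4662$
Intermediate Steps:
$h{\left(c \right)} = \left(-33 + c\right) \left(-28 + c\right)$
$h{\left(19 \right)} m = \left(924 + 19^{2} - 1159\right) \left(-37\right) = \left(924 + 361 - 1159\right) \left(-37\right) = 126 \left(-37\right) = -4662$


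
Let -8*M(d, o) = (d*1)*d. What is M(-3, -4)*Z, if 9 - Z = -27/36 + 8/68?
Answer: -5895/544 ≈ -10.836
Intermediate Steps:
M(d, o) = -d²/8 (M(d, o) = -d*1*d/8 = -d*d/8 = -d²/8)
Z = 655/68 (Z = 9 - (-27/36 + 8/68) = 9 - (-27*1/36 + 8*(1/68)) = 9 - (-¾ + 2/17) = 9 - 1*(-43/68) = 9 + 43/68 = 655/68 ≈ 9.6324)
M(-3, -4)*Z = -⅛*(-3)²*(655/68) = -⅛*9*(655/68) = -9/8*655/68 = -5895/544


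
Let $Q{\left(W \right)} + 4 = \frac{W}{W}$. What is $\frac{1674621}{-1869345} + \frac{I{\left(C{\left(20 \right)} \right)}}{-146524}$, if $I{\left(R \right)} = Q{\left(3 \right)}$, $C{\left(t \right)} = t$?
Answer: $- \frac{9087650347}{10144589140} \approx -0.89581$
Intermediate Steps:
$Q{\left(W \right)} = -3$ ($Q{\left(W \right)} = -4 + \frac{W}{W} = -4 + 1 = -3$)
$I{\left(R \right)} = -3$
$\frac{1674621}{-1869345} + \frac{I{\left(C{\left(20 \right)} \right)}}{-146524} = \frac{1674621}{-1869345} - \frac{3}{-146524} = 1674621 \left(- \frac{1}{1869345}\right) - - \frac{3}{146524} = - \frac{62023}{69235} + \frac{3}{146524} = - \frac{9087650347}{10144589140}$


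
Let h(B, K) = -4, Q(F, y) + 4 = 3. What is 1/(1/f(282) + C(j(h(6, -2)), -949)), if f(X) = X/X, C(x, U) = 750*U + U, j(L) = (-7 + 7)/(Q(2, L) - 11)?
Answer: -1/712698 ≈ -1.4031e-6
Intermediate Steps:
Q(F, y) = -1 (Q(F, y) = -4 + 3 = -1)
j(L) = 0 (j(L) = (-7 + 7)/(-1 - 11) = 0/(-12) = 0*(-1/12) = 0)
C(x, U) = 751*U
f(X) = 1
1/(1/f(282) + C(j(h(6, -2)), -949)) = 1/(1/1 + 751*(-949)) = 1/(1 - 712699) = 1/(-712698) = -1/712698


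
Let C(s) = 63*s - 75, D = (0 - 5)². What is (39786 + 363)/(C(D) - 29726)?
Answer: -40149/28226 ≈ -1.4224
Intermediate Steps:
D = 25 (D = (-5)² = 25)
C(s) = -75 + 63*s
(39786 + 363)/(C(D) - 29726) = (39786 + 363)/((-75 + 63*25) - 29726) = 40149/((-75 + 1575) - 29726) = 40149/(1500 - 29726) = 40149/(-28226) = 40149*(-1/28226) = -40149/28226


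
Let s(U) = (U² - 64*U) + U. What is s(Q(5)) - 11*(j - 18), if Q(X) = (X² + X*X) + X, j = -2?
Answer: -220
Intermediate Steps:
Q(X) = X + 2*X² (Q(X) = (X² + X²) + X = 2*X² + X = X + 2*X²)
s(U) = U² - 63*U
s(Q(5)) - 11*(j - 18) = (5*(1 + 2*5))*(-63 + 5*(1 + 2*5)) - 11*(-2 - 18) = (5*(1 + 10))*(-63 + 5*(1 + 10)) - 11*(-20) = (5*11)*(-63 + 5*11) + 220 = 55*(-63 + 55) + 220 = 55*(-8) + 220 = -440 + 220 = -220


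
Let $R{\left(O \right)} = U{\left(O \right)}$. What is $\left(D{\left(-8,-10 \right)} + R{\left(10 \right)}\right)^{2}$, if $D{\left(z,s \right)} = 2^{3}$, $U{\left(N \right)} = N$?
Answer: $324$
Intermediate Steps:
$D{\left(z,s \right)} = 8$
$R{\left(O \right)} = O$
$\left(D{\left(-8,-10 \right)} + R{\left(10 \right)}\right)^{2} = \left(8 + 10\right)^{2} = 18^{2} = 324$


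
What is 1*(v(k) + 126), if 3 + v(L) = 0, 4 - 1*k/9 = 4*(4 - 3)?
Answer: 123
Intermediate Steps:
k = 0 (k = 36 - 36*(4 - 3) = 36 - 36 = 0)
v(L) = -3 (v(L) = -3 + 0 = -3)
1*(v(k) + 126) = 1*(-3 + 126) = 1*123 = 123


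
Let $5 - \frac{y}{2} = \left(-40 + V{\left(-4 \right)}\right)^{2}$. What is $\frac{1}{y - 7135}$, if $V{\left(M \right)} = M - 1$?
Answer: $- \frac{1}{11175} \approx -8.9485 \cdot 10^{-5}$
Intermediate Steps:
$V{\left(M \right)} = -1 + M$ ($V{\left(M \right)} = M - 1 = -1 + M$)
$y = -4040$ ($y = 10 - 2 \left(-40 - 5\right)^{2} = 10 - 2 \left(-45\right)^{2} = 10 - 4050 = -4040$)
$\frac{1}{y - 7135} = \frac{1}{-4040 - 7135} = \frac{1}{-11175} = - \frac{1}{11175}$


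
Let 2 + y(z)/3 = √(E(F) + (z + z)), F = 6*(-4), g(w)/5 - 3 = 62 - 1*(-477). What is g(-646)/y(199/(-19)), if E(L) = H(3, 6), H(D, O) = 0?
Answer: -51490/711 - 1355*I*√7562/711 ≈ -72.419 - 165.73*I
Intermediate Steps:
g(w) = 2710 (g(w) = 15 + 5*(62 - 1*(-477)) = 15 + 5*(62 + 477) = 15 + 5*539 = 15 + 2695 = 2710)
F = -24
E(L) = 0
y(z) = -6 + 3*√2*√z (y(z) = -6 + 3*√(0 + (z + z)) = -6 + 3*√(0 + 2*z) = -6 + 3*√(2*z) = -6 + 3*(√2*√z) = -6 + 3*√2*√z)
g(-646)/y(199/(-19)) = 2710/(-6 + 3*√2*√(199/(-19))) = 2710/(-6 + 3*√2*√(199*(-1/19))) = 2710/(-6 + 3*√2*√(-199/19)) = 2710/(-6 + 3*√2*(I*√3781/19)) = 2710/(-6 + 3*I*√7562/19)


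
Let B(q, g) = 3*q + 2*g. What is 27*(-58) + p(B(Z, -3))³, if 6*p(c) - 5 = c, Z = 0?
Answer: -338257/216 ≈ -1566.0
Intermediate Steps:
B(q, g) = 2*g + 3*q
p(c) = ⅚ + c/6
27*(-58) + p(B(Z, -3))³ = 27*(-58) + (⅚ + (2*(-3) + 3*0)/6)³ = -1566 + (⅚ + (-6 + 0)/6)³ = -1566 + (⅚ + (⅙)*(-6))³ = -1566 + (⅚ - 1)³ = -1566 + (-⅙)³ = -1566 - 1/216 = -338257/216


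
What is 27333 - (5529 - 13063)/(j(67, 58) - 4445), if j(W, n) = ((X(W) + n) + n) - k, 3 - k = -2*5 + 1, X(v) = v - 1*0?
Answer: 58406854/2137 ≈ 27331.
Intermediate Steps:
X(v) = v (X(v) = v + 0 = v)
k = 12 (k = 3 - (-2*5 + 1) = 3 - (-10 + 1) = 3 - 1*(-9) = 3 + 9 = 12)
j(W, n) = -12 + W + 2*n (j(W, n) = ((W + n) + n) - 1*12 = (W + 2*n) - 12 = -12 + W + 2*n)
27333 - (5529 - 13063)/(j(67, 58) - 4445) = 27333 - (5529 - 13063)/((-12 + 67 + 2*58) - 4445) = 27333 - (-7534)/((-12 + 67 + 116) - 4445) = 27333 - (-7534)/(171 - 4445) = 27333 - (-7534)/(-4274) = 27333 - (-7534)*(-1)/4274 = 27333 - 1*3767/2137 = 27333 - 3767/2137 = 58406854/2137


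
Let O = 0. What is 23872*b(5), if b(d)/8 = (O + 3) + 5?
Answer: 1527808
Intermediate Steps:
b(d) = 64 (b(d) = 8*((0 + 3) + 5) = 8*(3 + 5) = 8*8 = 64)
23872*b(5) = 23872*64 = 1527808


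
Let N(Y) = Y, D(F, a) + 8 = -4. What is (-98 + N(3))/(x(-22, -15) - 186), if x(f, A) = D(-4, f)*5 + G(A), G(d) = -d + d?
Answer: 95/246 ≈ 0.38618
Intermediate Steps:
D(F, a) = -12 (D(F, a) = -8 - 4 = -12)
G(d) = 0
x(f, A) = -60 (x(f, A) = -12*5 + 0 = -60 + 0 = -60)
(-98 + N(3))/(x(-22, -15) - 186) = (-98 + 3)/(-60 - 186) = -95/(-246) = -95*(-1/246) = 95/246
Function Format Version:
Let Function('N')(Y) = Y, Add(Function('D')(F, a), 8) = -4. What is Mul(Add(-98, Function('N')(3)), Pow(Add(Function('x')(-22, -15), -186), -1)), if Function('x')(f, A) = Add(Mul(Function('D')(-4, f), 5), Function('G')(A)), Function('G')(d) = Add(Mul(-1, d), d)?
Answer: Rational(95, 246) ≈ 0.38618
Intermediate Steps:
Function('D')(F, a) = -12 (Function('D')(F, a) = Add(-8, -4) = -12)
Function('G')(d) = 0
Function('x')(f, A) = -60 (Function('x')(f, A) = Add(Mul(-12, 5), 0) = Add(-60, 0) = -60)
Mul(Add(-98, Function('N')(3)), Pow(Add(Function('x')(-22, -15), -186), -1)) = Mul(Add(-98, 3), Pow(Add(-60, -186), -1)) = Mul(-95, Pow(-246, -1)) = Mul(-95, Rational(-1, 246)) = Rational(95, 246)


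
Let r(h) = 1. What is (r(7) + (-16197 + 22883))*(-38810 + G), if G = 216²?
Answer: 52466202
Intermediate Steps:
G = 46656
(r(7) + (-16197 + 22883))*(-38810 + G) = (1 + (-16197 + 22883))*(-38810 + 46656) = (1 + 6686)*7846 = 6687*7846 = 52466202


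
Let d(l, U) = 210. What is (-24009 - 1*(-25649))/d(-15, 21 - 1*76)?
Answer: 164/21 ≈ 7.8095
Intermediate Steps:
(-24009 - 1*(-25649))/d(-15, 21 - 1*76) = (-24009 - 1*(-25649))/210 = (-24009 + 25649)*(1/210) = 1640*(1/210) = 164/21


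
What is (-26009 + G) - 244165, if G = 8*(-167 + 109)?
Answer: -270638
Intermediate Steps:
G = -464 (G = 8*(-58) = -464)
(-26009 + G) - 244165 = (-26009 - 464) - 244165 = -26473 - 244165 = -270638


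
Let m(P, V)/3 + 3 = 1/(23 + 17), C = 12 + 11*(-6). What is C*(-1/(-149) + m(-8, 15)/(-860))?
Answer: -2365011/2562800 ≈ -0.92282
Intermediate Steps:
C = -54 (C = 12 - 66 = -54)
m(P, V) = -357/40 (m(P, V) = -9 + 3/(23 + 17) = -9 + 3/40 = -357/40)
C*(-1/(-149) + m(-8, 15)/(-860)) = -54*(-1/(-149) - 357/40/(-860)) = -54*(-1*(-1/149) - 357/40*(-1/860)) = -54*(1/149 + 357/34400) = -54*87593/5125600 = -2365011/2562800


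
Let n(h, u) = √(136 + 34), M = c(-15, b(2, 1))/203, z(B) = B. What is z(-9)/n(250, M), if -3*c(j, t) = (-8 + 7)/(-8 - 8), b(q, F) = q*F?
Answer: -9*√170/170 ≈ -0.69027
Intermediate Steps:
b(q, F) = F*q
c(j, t) = -1/48 (c(j, t) = -(-8 + 7)/(3*(-8 - 8)) = -(-1)/(3*(-16)) = -(-1)*(-1)/(3*16) = -⅓*1/16 = -1/48)
M = -1/9744 (M = -1/48/203 = -1/48*1/203 = -1/9744 ≈ -0.00010263)
n(h, u) = √170
z(-9)/n(250, M) = -9*√170/170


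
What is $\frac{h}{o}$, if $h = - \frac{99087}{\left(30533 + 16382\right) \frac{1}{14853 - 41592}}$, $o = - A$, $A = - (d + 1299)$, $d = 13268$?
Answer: $\frac{2649487293}{683410805} \approx 3.8769$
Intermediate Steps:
$A = -14567$ ($A = - (13268 + 1299) = \left(-1\right) 14567 = -14567$)
$o = 14567$ ($o = \left(-1\right) \left(-14567\right) = 14567$)
$h = \frac{2649487293}{46915}$ ($h = - \frac{99087}{46915 \frac{1}{-26739}} = - \frac{99087}{46915 \left(- \frac{1}{26739}\right)} = - \frac{99087}{- \frac{46915}{26739}} = \left(-99087\right) \left(- \frac{26739}{46915}\right) = \frac{2649487293}{46915} \approx 56474.0$)
$\frac{h}{o} = \frac{2649487293}{46915 \cdot 14567} = \frac{2649487293}{46915} \cdot \frac{1}{14567} = \frac{2649487293}{683410805}$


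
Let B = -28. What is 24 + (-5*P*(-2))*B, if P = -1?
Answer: 304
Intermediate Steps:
24 + (-5*P*(-2))*B = 24 + (-5*(-1)*(-2))*(-28) = 24 + (5*(-2))*(-28) = 24 - 10*(-28) = 24 + 280 = 304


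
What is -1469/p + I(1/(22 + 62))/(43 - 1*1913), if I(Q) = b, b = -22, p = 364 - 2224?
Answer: 5069/6324 ≈ 0.80155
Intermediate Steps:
p = -1860
I(Q) = -22
-1469/p + I(1/(22 + 62))/(43 - 1*1913) = -1469/(-1860) - 22/(43 - 1*1913) = -1469*(-1/1860) - 22/(43 - 1913) = 1469/1860 - 22/(-1870) = 1469/1860 - 22*(-1/1870) = 1469/1860 + 1/85 = 5069/6324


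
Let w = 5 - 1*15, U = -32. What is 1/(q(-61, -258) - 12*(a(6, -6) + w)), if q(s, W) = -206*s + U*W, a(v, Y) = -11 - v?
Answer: 1/21146 ≈ 4.7290e-5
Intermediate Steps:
q(s, W) = -206*s - 32*W
w = -10 (w = 5 - 15 = -10)
1/(q(-61, -258) - 12*(a(6, -6) + w)) = 1/((-206*(-61) - 32*(-258)) - 12*((-11 - 1*6) - 10)) = 1/((12566 + 8256) - 12*((-11 - 6) - 10)) = 1/(20822 - 12*(-17 - 10)) = 1/(20822 - 12*(-27)) = 1/(20822 + 324) = 1/21146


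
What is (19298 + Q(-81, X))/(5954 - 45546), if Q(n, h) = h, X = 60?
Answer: -9679/19796 ≈ -0.48894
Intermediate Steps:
(19298 + Q(-81, X))/(5954 - 45546) = (19298 + 60)/(5954 - 45546) = 19358/(-39592) = 19358*(-1/39592) = -9679/19796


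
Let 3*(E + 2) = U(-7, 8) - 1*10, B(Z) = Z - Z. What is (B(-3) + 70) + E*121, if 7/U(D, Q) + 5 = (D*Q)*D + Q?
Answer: -680923/1185 ≈ -574.62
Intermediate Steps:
B(Z) = 0
U(D, Q) = 7/(-5 + Q + Q*D²) (U(D, Q) = 7/(-5 + ((D*Q)*D + Q)) = 7/(-5 + (Q*D² + Q)) = 7/(-5 + (Q + Q*D²)) = 7/(-5 + Q + Q*D²))
E = -6313/1185 (E = -2 + (7/(-5 + 8 + 8*(-7)²) - 1*10)/3 = -2 + (7/(-5 + 8 + 8*49) - 10)/3 = -2 + (7/(-5 + 8 + 392) - 10)/3 = -2 + (7/395 - 10)/3 = -2 + (⅓)*(-3943/395) = -2 - 3943/1185 = -6313/1185 ≈ -5.3274)
(B(-3) + 70) + E*121 = (0 + 70) - 6313/1185*121 = 70 - 763873/1185 = -680923/1185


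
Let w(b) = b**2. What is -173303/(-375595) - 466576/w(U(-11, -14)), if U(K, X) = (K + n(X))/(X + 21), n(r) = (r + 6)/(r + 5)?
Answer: -14194703342113/63475555 ≈ -2.2362e+5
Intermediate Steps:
n(r) = (6 + r)/(5 + r)
U(K, X) = (K + (6 + X)/(5 + X))/(21 + X) (U(K, X) = (K + (6 + X)/(5 + X))/(X + 21) = (K + (6 + X)/(5 + X))/(21 + X))
-173303/(-375595) - 466576/w(U(-11, -14)) = -173303/(-375595) - 466576*(5 - 14)**2*(21 - 14)**2/(6 - 14 - 11*(5 - 14))**2 = -173303*(-1/375595) - 466576*3969/(6 - 14 - 11*(-9))**2 = 173303/375595 - 466576*3969/(6 - 14 + 99)**2 = 173303/375595 - 466576/((-1/9*1/7*91)**2) = 173303/375595 - 466576/((-13/9)**2) = 173303/375595 - 466576/169/81 = 173303/375595 - 466576*81/169 = 173303/375595 - 37792656/169 = -14194703342113/63475555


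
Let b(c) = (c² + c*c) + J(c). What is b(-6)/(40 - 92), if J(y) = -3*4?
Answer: -15/13 ≈ -1.1538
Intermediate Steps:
J(y) = -12
b(c) = -12 + 2*c² (b(c) = (c² + c*c) - 12 = (c² + c²) - 12 = 2*c² - 12 = -12 + 2*c²)
b(-6)/(40 - 92) = (-12 + 2*(-6)²)/(40 - 92) = (-12 + 2*36)/(-52) = -(-12 + 72)/52 = -1/52*60 = -15/13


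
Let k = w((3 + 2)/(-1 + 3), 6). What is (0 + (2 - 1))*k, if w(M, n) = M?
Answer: 5/2 ≈ 2.5000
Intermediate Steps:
k = 5/2 (k = (3 + 2)/(-1 + 3) = 5/2 ≈ 2.5000)
(0 + (2 - 1))*k = (0 + (2 - 1))*(5/2) = (0 + 1)*(5/2) = 1*(5/2) = 5/2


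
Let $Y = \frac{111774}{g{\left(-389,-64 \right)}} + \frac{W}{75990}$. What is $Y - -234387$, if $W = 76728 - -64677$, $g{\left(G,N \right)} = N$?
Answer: $\frac{18857061733}{81056} \approx 2.3264 \cdot 10^{5}$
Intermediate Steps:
$W = 141405$ ($W = 76728 + 64677 = 141405$)
$Y = - \frac{141410939}{81056}$ ($Y = \frac{111774}{-64} + \frac{141405}{75990} = 111774 \left(- \frac{1}{64}\right) + 141405 \cdot \frac{1}{75990} = - \frac{55887}{32} + \frac{9427}{5066} = - \frac{141410939}{81056} \approx -1744.6$)
$Y - -234387 = - \frac{141410939}{81056} - -234387 = - \frac{141410939}{81056} + 234387 = \frac{18857061733}{81056}$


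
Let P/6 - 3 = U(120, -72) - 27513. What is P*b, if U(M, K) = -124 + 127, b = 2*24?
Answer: -7922016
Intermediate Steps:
b = 48
U(M, K) = 3
P = -165042 (P = 18 + 6*(3 - 27513) = 18 + 6*(-27510) = 18 - 165060 = -165042)
P*b = -165042*48 = -7922016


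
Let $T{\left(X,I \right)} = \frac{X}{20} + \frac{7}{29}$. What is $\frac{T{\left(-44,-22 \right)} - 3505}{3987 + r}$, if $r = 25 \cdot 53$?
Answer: $- \frac{508509}{770240} \approx -0.6602$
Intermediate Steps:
$T{\left(X,I \right)} = \frac{7}{29} + \frac{X}{20}$ ($T{\left(X,I \right)} = X \frac{1}{20} + 7 \cdot \frac{1}{29} = \frac{X}{20} + \frac{7}{29} = \frac{7}{29} + \frac{X}{20}$)
$r = 1325$
$\frac{T{\left(-44,-22 \right)} - 3505}{3987 + r} = \frac{\left(\frac{7}{29} + \frac{1}{20} \left(-44\right)\right) - 3505}{3987 + 1325} = \frac{\left(\frac{7}{29} - \frac{11}{5}\right) - 3505}{5312} = \left(- \frac{284}{145} - 3505\right) \frac{1}{5312} = \left(- \frac{508509}{145}\right) \frac{1}{5312} = - \frac{508509}{770240}$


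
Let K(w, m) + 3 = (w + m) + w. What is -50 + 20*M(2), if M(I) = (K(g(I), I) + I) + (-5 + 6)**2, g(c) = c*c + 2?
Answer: 230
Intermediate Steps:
g(c) = 2 + c**2 (g(c) = c**2 + 2 = 2 + c**2)
K(w, m) = -3 + m + 2*w (K(w, m) = -3 + ((w + m) + w) = -3 + ((m + w) + w) = -3 + (m + 2*w) = -3 + m + 2*w)
M(I) = 2 + 2*I + 2*I**2 (M(I) = ((-3 + I + 2*(2 + I**2)) + I) + (-5 + 6)**2 = ((-3 + I + (4 + 2*I**2)) + I) + 1**2 = ((1 + I + 2*I**2) + I) + 1 = (1 + 2*I + 2*I**2) + 1 = 2 + 2*I + 2*I**2)
-50 + 20*M(2) = -50 + 20*(2 + 2*2 + 2*2**2) = -50 + 20*(2 + 4 + 2*4) = -50 + 20*(2 + 4 + 8) = -50 + 20*14 = -50 + 280 = 230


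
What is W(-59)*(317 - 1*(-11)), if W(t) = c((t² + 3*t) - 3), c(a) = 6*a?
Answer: 6496368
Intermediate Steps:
W(t) = -18 + 6*t² + 18*t (W(t) = 6*((t² + 3*t) - 3) = 6*(-3 + t² + 3*t) = -18 + 6*t² + 18*t)
W(-59)*(317 - 1*(-11)) = (-18 + 6*(-59)² + 18*(-59))*(317 - 1*(-11)) = (-18 + 6*3481 - 1062)*(317 + 11) = (-18 + 20886 - 1062)*328 = 19806*328 = 6496368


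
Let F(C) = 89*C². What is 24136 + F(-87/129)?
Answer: 44702313/1849 ≈ 24176.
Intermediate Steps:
24136 + F(-87/129) = 24136 + 89*(-87/129)² = 24136 + 89*(-87*1/129)² = 24136 + 89*(-29/43)² = 24136 + 89*(841/1849) = 24136 + 74849/1849 = 44702313/1849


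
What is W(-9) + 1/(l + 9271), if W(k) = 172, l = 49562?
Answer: 10119277/58833 ≈ 172.00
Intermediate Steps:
W(-9) + 1/(l + 9271) = 172 + 1/(49562 + 9271) = 172 + 1/58833 = 10119277/58833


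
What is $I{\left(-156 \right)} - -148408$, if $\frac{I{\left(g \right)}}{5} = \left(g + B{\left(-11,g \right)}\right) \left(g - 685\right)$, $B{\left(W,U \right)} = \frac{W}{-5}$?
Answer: $795137$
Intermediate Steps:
$B{\left(W,U \right)} = - \frac{W}{5}$ ($B{\left(W,U \right)} = W \left(- \frac{1}{5}\right) = - \frac{W}{5}$)
$I{\left(g \right)} = 5 \left(-685 + g\right) \left(\frac{11}{5} + g\right)$ ($I{\left(g \right)} = 5 \left(g - - \frac{11}{5}\right) \left(g - 685\right) = 5 \left(g + \frac{11}{5}\right) \left(-685 + g\right) = 5 \left(\frac{11}{5} + g\right) \left(-685 + g\right) = 5 \left(-685 + g\right) \left(\frac{11}{5} + g\right)$)
$I{\left(-156 \right)} - -148408 = \left(-7535 - -532584 + 5 \left(-156\right)^{2}\right) - -148408 = \left(-7535 + 532584 + 5 \cdot 24336\right) + 148408 = \left(-7535 + 532584 + 121680\right) + 148408 = 646729 + 148408 = 795137$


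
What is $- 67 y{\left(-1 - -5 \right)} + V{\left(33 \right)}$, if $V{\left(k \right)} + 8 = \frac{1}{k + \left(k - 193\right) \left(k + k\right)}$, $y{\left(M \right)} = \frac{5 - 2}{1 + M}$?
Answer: $- \frac{2537012}{52635} \approx -48.2$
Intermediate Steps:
$y{\left(M \right)} = \frac{3}{1 + M}$
$V{\left(k \right)} = -8 + \frac{1}{k + 2 k \left(-193 + k\right)}$ ($V{\left(k \right)} = -8 + \frac{1}{k + \left(k - 193\right) \left(k + k\right)} = -8 + \frac{1}{k + \left(-193 + k\right) 2 k} = -8 + \frac{1}{k + 2 k \left(-193 + k\right)}$)
$- 67 y{\left(-1 - -5 \right)} + V{\left(33 \right)} = - 67 \frac{3}{1 - -4} + \frac{1 - 16 \cdot 33^{2} + 3080 \cdot 33}{33 \left(-385 + 2 \cdot 33\right)} = - 67 \frac{3}{1 + \left(-1 + 5\right)} + \frac{1 - 17424 + 101640}{33 \left(-385 + 66\right)} = - 67 \frac{3}{1 + 4} + \frac{1 - 17424 + 101640}{33 \left(-319\right)} = - 67 \cdot \frac{3}{5} + \frac{1}{33} \left(- \frac{1}{319}\right) 84217 = - 67 \cdot 3 \cdot \frac{1}{5} - \frac{84217}{10527} = \left(-67\right) \frac{3}{5} - \frac{84217}{10527} = - \frac{201}{5} - \frac{84217}{10527} = - \frac{2537012}{52635}$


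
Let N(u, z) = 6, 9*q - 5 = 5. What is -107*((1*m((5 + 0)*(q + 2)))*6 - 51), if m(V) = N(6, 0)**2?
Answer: -17655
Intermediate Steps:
q = 10/9 (q = 5/9 + (1/9)*5 = 5/9 + 5/9 = 10/9 ≈ 1.1111)
m(V) = 36 (m(V) = 6**2 = 36)
-107*((1*m((5 + 0)*(q + 2)))*6 - 51) = -107*((1*36)*6 - 51) = -107*(36*6 - 51) = -107*(216 - 51) = -107*165 = -17655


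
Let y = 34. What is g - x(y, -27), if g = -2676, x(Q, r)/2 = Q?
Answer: -2744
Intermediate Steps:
x(Q, r) = 2*Q
g - x(y, -27) = -2676 - 2*34 = -2676 - 1*68 = -2676 - 68 = -2744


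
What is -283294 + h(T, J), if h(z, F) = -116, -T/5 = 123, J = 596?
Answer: -283410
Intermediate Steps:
T = -615 (T = -5*123 = -615)
-283294 + h(T, J) = -283294 - 116 = -283410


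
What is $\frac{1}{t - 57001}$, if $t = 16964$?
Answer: $- \frac{1}{40037} \approx -2.4977 \cdot 10^{-5}$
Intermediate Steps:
$\frac{1}{t - 57001} = \frac{1}{16964 - 57001} = \frac{1}{-40037} = - \frac{1}{40037}$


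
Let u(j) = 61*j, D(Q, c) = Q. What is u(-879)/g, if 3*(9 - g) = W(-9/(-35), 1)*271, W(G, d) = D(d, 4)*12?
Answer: 53619/1075 ≈ 49.878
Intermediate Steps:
W(G, d) = 12*d (W(G, d) = d*12 = 12*d)
g = -1075 (g = 9 - 12*1*271/3 = 9 - 4*271 = 9 - ⅓*3252 = 9 - 1084 = -1075)
u(-879)/g = (61*(-879))/(-1075) = -53619*(-1/1075) = 53619/1075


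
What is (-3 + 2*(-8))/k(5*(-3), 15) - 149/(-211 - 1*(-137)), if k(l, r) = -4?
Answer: 1001/148 ≈ 6.7635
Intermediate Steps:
(-3 + 2*(-8))/k(5*(-3), 15) - 149/(-211 - 1*(-137)) = (-3 + 2*(-8))/(-4) - 149/(-211 - 1*(-137)) = (-3 - 16)*(-¼) - 149/(-211 + 137) = -19*(-¼) - 149/(-74) = 19/4 - 149*(-1/74) = 19/4 + 149/74 = 1001/148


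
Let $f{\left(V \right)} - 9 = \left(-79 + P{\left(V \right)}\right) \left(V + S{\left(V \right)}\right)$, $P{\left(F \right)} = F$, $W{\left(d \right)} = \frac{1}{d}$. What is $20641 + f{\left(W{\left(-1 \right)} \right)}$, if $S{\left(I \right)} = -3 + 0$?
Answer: $20970$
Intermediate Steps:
$S{\left(I \right)} = -3$
$f{\left(V \right)} = 9 + \left(-79 + V\right) \left(-3 + V\right)$ ($f{\left(V \right)} = 9 + \left(-79 + V\right) \left(V - 3\right) = 9 + \left(-79 + V\right) \left(-3 + V\right)$)
$20641 + f{\left(W{\left(-1 \right)} \right)} = 20641 + \left(246 + \left(\frac{1}{-1}\right)^{2} - \frac{82}{-1}\right) = 20641 + \left(246 + \left(-1\right)^{2} - -82\right) = 20641 + \left(246 + 1 + 82\right) = 20641 + 329 = 20970$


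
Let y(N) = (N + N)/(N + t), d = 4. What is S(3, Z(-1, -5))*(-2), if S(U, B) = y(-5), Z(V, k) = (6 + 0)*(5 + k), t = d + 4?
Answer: 20/3 ≈ 6.6667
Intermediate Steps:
t = 8 (t = 4 + 4 = 8)
y(N) = 2*N/(8 + N) (y(N) = (N + N)/(N + 8) = (2*N)/(8 + N) = 2*N/(8 + N))
Z(V, k) = 30 + 6*k (Z(V, k) = 6*(5 + k) = 30 + 6*k)
S(U, B) = -10/3 (S(U, B) = 2*(-5)/(8 - 5) = 2*(-5)/3 = 2*(-5)*(1/3) = -10/3)
S(3, Z(-1, -5))*(-2) = -10/3*(-2) = 20/3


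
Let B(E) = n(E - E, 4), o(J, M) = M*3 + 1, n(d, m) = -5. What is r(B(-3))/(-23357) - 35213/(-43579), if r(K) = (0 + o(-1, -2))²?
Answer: 821380566/1017874703 ≈ 0.80696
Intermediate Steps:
o(J, M) = 1 + 3*M (o(J, M) = 3*M + 1 = 1 + 3*M)
B(E) = -5
r(K) = 25 (r(K) = (0 + (1 + 3*(-2)))² = (0 + (1 - 6))² = (0 - 5)² = (-5)² = 25)
r(B(-3))/(-23357) - 35213/(-43579) = 25/(-23357) - 35213/(-43579) = 25*(-1/23357) - 35213*(-1/43579) = -25/23357 + 35213/43579 = 821380566/1017874703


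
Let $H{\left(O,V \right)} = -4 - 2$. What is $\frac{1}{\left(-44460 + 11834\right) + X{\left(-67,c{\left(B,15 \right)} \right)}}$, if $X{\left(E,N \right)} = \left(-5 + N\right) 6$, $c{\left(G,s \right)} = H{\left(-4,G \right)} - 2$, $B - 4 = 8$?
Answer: $- \frac{1}{32704} \approx -3.0577 \cdot 10^{-5}$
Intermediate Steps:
$B = 12$ ($B = 4 + 8 = 12$)
$H{\left(O,V \right)} = -6$
$c{\left(G,s \right)} = -8$ ($c{\left(G,s \right)} = -6 - 2 = -8$)
$X{\left(E,N \right)} = -30 + 6 N$
$\frac{1}{\left(-44460 + 11834\right) + X{\left(-67,c{\left(B,15 \right)} \right)}} = \frac{1}{\left(-44460 + 11834\right) + \left(-30 + 6 \left(-8\right)\right)} = \frac{1}{-32626 - 78} = \frac{1}{-32704} = - \frac{1}{32704}$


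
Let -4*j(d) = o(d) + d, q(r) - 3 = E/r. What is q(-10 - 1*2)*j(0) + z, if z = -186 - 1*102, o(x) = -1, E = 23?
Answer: -13811/48 ≈ -287.73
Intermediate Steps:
q(r) = 3 + 23/r
z = -288 (z = -186 - 102 = -288)
j(d) = 1/4 - d/4 (j(d) = -(-1 + d)/4 = 1/4 - d/4)
q(-10 - 1*2)*j(0) + z = (3 + 23/(-10 - 1*2))*(1/4 - 1/4*0) - 288 = (3 + 23/(-10 - 2))*(1/4 + 0) - 288 = (3 + 23/(-12))*(1/4) - 288 = (3 + 23*(-1/12))*(1/4) - 288 = (3 - 23/12)*(1/4) - 288 = (13/12)*(1/4) - 288 = 13/48 - 288 = -13811/48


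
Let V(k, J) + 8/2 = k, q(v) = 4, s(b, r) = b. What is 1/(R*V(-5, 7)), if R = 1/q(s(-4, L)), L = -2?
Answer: -4/9 ≈ -0.44444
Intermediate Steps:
V(k, J) = -4 + k
R = ¼ (R = 1/4 = ¼ ≈ 0.25000)
1/(R*V(-5, 7)) = 1/((-4 - 5)/4) = 1/((¼)*(-9)) = 1/(-9/4) = -4/9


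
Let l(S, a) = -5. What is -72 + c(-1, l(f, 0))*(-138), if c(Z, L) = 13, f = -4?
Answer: -1866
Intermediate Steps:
-72 + c(-1, l(f, 0))*(-138) = -72 + 13*(-138) = -72 - 1794 = -1866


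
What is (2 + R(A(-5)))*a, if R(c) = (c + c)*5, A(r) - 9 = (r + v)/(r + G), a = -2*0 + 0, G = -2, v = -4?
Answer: 0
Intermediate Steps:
a = 0 (a = 0 + 0 = 0)
A(r) = 9 + (-4 + r)/(-2 + r) (A(r) = 9 + (r - 4)/(r - 2) = 9 + (-4 + r)/(-2 + r))
R(c) = 10*c (R(c) = (2*c)*5 = 10*c)
(2 + R(A(-5)))*a = (2 + 10*(2*(-11 + 5*(-5))/(-2 - 5)))*0 = (2 + 10*(2*(-11 - 25)/(-7)))*0 = (2 + 10*(2*(-⅐)*(-36)))*0 = (2 + 10*(72/7))*0 = (2 + 720/7)*0 = (734/7)*0 = 0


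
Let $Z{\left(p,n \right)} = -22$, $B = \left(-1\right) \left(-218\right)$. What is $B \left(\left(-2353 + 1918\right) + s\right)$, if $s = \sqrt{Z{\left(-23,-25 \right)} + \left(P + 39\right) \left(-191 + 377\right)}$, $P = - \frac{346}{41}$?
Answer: $-94830 + \frac{436 \sqrt{2379599}}{41} \approx -78426.0$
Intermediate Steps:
$B = 218$
$P = - \frac{346}{41}$ ($P = \left(-346\right) \frac{1}{41} = - \frac{346}{41} \approx -8.439$)
$s = \frac{2 \sqrt{2379599}}{41}$ ($s = \sqrt{-22 + \left(- \frac{346}{41} + 39\right) \left(-191 + 377\right)} = \sqrt{-22 + \frac{1253}{41} \cdot 186} = \sqrt{-22 + \frac{233058}{41}} = \sqrt{\frac{232156}{41}} = \frac{2 \sqrt{2379599}}{41} \approx 75.249$)
$B \left(\left(-2353 + 1918\right) + s\right) = 218 \left(\left(-2353 + 1918\right) + \frac{2 \sqrt{2379599}}{41}\right) = 218 \left(-435 + \frac{2 \sqrt{2379599}}{41}\right) = -94830 + \frac{436 \sqrt{2379599}}{41}$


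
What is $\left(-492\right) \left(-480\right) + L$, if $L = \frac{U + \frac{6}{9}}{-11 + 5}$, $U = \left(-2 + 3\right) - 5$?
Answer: $\frac{2125445}{9} \approx 2.3616 \cdot 10^{5}$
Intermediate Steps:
$U = -4$ ($U = 1 - 5 = -4$)
$L = \frac{5}{9}$ ($L = \frac{-4 + \frac{6}{9}}{-11 + 5} = \frac{-4 + 6 \cdot \frac{1}{9}}{-6} = - \frac{-4 + \frac{2}{3}}{6} = \left(- \frac{1}{6}\right) \left(- \frac{10}{3}\right) = \frac{5}{9} \approx 0.55556$)
$\left(-492\right) \left(-480\right) + L = \left(-492\right) \left(-480\right) + \frac{5}{9} = 236160 + \frac{5}{9} = \frac{2125445}{9}$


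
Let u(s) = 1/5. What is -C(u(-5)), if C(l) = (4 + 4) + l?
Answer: -41/5 ≈ -8.2000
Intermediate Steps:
u(s) = 1/5
C(l) = 8 + l
-C(u(-5)) = -(8 + 1/5) = -1*41/5 = -41/5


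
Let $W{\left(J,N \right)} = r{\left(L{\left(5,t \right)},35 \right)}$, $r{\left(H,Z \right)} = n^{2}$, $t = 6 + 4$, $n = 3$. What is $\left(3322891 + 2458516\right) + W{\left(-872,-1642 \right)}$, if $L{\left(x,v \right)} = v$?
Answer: $5781416$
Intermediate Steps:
$t = 10$
$r{\left(H,Z \right)} = 9$ ($r{\left(H,Z \right)} = 3^{2} = 9$)
$W{\left(J,N \right)} = 9$
$\left(3322891 + 2458516\right) + W{\left(-872,-1642 \right)} = \left(3322891 + 2458516\right) + 9 = 5781407 + 9 = 5781416$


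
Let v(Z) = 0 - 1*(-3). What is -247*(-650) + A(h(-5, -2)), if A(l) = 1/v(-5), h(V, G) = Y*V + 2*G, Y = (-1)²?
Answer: 481651/3 ≈ 1.6055e+5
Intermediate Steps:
v(Z) = 3 (v(Z) = 0 + 3 = 3)
Y = 1
h(V, G) = V + 2*G (h(V, G) = 1*V + 2*G = V + 2*G)
A(l) = ⅓ (A(l) = 1/3 = ⅓)
-247*(-650) + A(h(-5, -2)) = -247*(-650) + ⅓ = 160550 + ⅓ = 481651/3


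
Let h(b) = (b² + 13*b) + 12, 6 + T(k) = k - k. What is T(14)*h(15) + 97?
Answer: -2495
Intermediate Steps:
T(k) = -6 (T(k) = -6 + (k - k) = -6 + 0 = -6)
h(b) = 12 + b² + 13*b
T(14)*h(15) + 97 = -6*(12 + 15² + 13*15) + 97 = -6*(12 + 225 + 195) + 97 = -6*432 + 97 = -2592 + 97 = -2495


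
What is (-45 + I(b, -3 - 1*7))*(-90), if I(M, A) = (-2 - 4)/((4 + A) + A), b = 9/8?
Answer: 16065/4 ≈ 4016.3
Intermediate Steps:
b = 9/8 (b = 9*(⅛) = 9/8 ≈ 1.1250)
I(M, A) = -6/(4 + 2*A)
(-45 + I(b, -3 - 1*7))*(-90) = (-45 - 3/(2 + (-3 - 1*7)))*(-90) = (-45 - 3/(2 + (-3 - 7)))*(-90) = (-45 - 3/(2 - 10))*(-90) = (-45 - 3/(-8))*(-90) = (-45 - 3*(-⅛))*(-90) = (-45 + 3/8)*(-90) = -357/8*(-90) = 16065/4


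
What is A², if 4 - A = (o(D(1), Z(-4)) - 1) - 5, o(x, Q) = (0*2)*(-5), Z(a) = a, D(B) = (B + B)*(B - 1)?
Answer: 100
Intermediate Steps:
D(B) = 2*B*(-1 + B) (D(B) = (2*B)*(-1 + B) = 2*B*(-1 + B))
o(x, Q) = 0 (o(x, Q) = 0*(-5) = 0)
A = 10 (A = 4 - ((0 - 1) - 5) = 4 - (-1 - 5) = 4 - 1*(-6) = 4 + 6 = 10)
A² = 10² = 100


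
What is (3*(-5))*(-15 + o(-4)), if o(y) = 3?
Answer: 180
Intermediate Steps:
(3*(-5))*(-15 + o(-4)) = (3*(-5))*(-15 + 3) = -15*(-12) = 180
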